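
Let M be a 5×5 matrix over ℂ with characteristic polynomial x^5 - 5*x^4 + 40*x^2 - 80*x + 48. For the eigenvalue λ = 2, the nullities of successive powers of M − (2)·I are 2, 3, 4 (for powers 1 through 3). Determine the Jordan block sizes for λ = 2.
Block sizes for λ = 2: [3, 1]

From the dimensions of kernels of powers, the number of Jordan blocks of size at least j is d_j − d_{j−1} where d_j = dim ker(N^j) (with d_0 = 0). Computing the differences gives [2, 1, 1].
The number of blocks of size exactly k is (#blocks of size ≥ k) − (#blocks of size ≥ k + 1), so the partition is: 1 block(s) of size 1, 1 block(s) of size 3.
In nonincreasing order the block sizes are [3, 1].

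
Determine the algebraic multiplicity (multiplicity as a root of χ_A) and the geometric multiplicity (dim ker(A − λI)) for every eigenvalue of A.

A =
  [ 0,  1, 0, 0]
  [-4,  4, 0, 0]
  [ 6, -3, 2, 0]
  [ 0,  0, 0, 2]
λ = 2: alg = 4, geom = 3

Step 1 — factor the characteristic polynomial to read off the algebraic multiplicities:
  χ_A(x) = (x - 2)^4

Step 2 — compute geometric multiplicities via the rank-nullity identity g(λ) = n − rank(A − λI):
  rank(A − (2)·I) = 1, so dim ker(A − (2)·I) = n − 1 = 3

Summary:
  λ = 2: algebraic multiplicity = 4, geometric multiplicity = 3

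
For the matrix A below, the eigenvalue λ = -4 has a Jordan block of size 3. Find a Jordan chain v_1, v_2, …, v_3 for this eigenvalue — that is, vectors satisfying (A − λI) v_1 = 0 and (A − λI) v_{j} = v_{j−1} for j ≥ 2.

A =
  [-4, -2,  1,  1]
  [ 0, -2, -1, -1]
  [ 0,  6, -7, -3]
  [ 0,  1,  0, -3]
A Jordan chain for λ = -4 of length 3:
v_1 = (3, -3, -9, 3)ᵀ
v_2 = (-2, 2, 6, 1)ᵀ
v_3 = (0, 1, 0, 0)ᵀ

Let N = A − (-4)·I. We want v_3 with N^3 v_3 = 0 but N^2 v_3 ≠ 0; then v_{j-1} := N · v_j for j = 3, …, 2.

Pick v_3 = (0, 1, 0, 0)ᵀ.
Then v_2 = N · v_3 = (-2, 2, 6, 1)ᵀ.
Then v_1 = N · v_2 = (3, -3, -9, 3)ᵀ.

Sanity check: (A − (-4)·I) v_1 = (0, 0, 0, 0)ᵀ = 0. ✓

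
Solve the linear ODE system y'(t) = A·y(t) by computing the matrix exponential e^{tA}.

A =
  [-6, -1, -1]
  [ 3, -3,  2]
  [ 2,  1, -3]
e^{tA} =
  [-t^2*exp(-4*t)/2 - 2*t*exp(-4*t) + exp(-4*t), -t*exp(-4*t), -t^2*exp(-4*t)/2 - t*exp(-4*t)]
  [t^2*exp(-4*t)/2 + 3*t*exp(-4*t), t*exp(-4*t) + exp(-4*t), t^2*exp(-4*t)/2 + 2*t*exp(-4*t)]
  [t^2*exp(-4*t)/2 + 2*t*exp(-4*t), t*exp(-4*t), t^2*exp(-4*t)/2 + t*exp(-4*t) + exp(-4*t)]

Strategy: write A = P · J · P⁻¹ where J is a Jordan canonical form, so e^{tA} = P · e^{tJ} · P⁻¹, and e^{tJ} can be computed block-by-block.

A has Jordan form
J =
  [-4,  1,  0]
  [ 0, -4,  1]
  [ 0,  0, -4]
(up to reordering of blocks).

Per-block formulas:
  For a 3×3 Jordan block J_3(-4): exp(t · J_3(-4)) = e^(-4t)·(I + t·N + (t^2/2)·N^2), where N is the 3×3 nilpotent shift.

After assembling e^{tJ} and conjugating by P, we get:

e^{tA} =
  [-t^2*exp(-4*t)/2 - 2*t*exp(-4*t) + exp(-4*t), -t*exp(-4*t), -t^2*exp(-4*t)/2 - t*exp(-4*t)]
  [t^2*exp(-4*t)/2 + 3*t*exp(-4*t), t*exp(-4*t) + exp(-4*t), t^2*exp(-4*t)/2 + 2*t*exp(-4*t)]
  [t^2*exp(-4*t)/2 + 2*t*exp(-4*t), t*exp(-4*t), t^2*exp(-4*t)/2 + t*exp(-4*t) + exp(-4*t)]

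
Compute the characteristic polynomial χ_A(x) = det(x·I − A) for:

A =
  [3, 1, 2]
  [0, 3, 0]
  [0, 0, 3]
x^3 - 9*x^2 + 27*x - 27

Expanding det(x·I − A) (e.g. by cofactor expansion or by noting that A is similar to its Jordan form J, which has the same characteristic polynomial as A) gives
  χ_A(x) = x^3 - 9*x^2 + 27*x - 27
which factors as (x - 3)^3. The eigenvalues (with algebraic multiplicities) are λ = 3 with multiplicity 3.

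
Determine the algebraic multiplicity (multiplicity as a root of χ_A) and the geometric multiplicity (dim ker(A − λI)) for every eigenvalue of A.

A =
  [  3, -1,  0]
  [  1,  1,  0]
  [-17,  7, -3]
λ = -3: alg = 1, geom = 1; λ = 2: alg = 2, geom = 1

Step 1 — factor the characteristic polynomial to read off the algebraic multiplicities:
  χ_A(x) = (x - 2)^2*(x + 3)

Step 2 — compute geometric multiplicities via the rank-nullity identity g(λ) = n − rank(A − λI):
  rank(A − (-3)·I) = 2, so dim ker(A − (-3)·I) = n − 2 = 1
  rank(A − (2)·I) = 2, so dim ker(A − (2)·I) = n − 2 = 1

Summary:
  λ = -3: algebraic multiplicity = 1, geometric multiplicity = 1
  λ = 2: algebraic multiplicity = 2, geometric multiplicity = 1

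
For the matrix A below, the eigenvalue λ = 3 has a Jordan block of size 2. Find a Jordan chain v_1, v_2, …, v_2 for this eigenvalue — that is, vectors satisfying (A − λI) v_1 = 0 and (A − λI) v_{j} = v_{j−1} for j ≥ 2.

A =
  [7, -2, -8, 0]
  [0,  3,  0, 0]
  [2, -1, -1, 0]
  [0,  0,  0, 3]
A Jordan chain for λ = 3 of length 2:
v_1 = (4, 0, 2, 0)ᵀ
v_2 = (1, 0, 0, 0)ᵀ

Let N = A − (3)·I. We want v_2 with N^2 v_2 = 0 but N^1 v_2 ≠ 0; then v_{j-1} := N · v_j for j = 2, …, 2.

Pick v_2 = (1, 0, 0, 0)ᵀ.
Then v_1 = N · v_2 = (4, 0, 2, 0)ᵀ.

Sanity check: (A − (3)·I) v_1 = (0, 0, 0, 0)ᵀ = 0. ✓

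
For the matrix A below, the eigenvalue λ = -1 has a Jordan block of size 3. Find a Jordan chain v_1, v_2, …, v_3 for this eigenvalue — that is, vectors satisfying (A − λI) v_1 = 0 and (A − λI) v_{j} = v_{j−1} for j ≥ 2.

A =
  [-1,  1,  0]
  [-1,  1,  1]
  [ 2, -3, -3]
A Jordan chain for λ = -1 of length 3:
v_1 = (-1, 0, -1)ᵀ
v_2 = (0, -1, 2)ᵀ
v_3 = (1, 0, 0)ᵀ

Let N = A − (-1)·I. We want v_3 with N^3 v_3 = 0 but N^2 v_3 ≠ 0; then v_{j-1} := N · v_j for j = 3, …, 2.

Pick v_3 = (1, 0, 0)ᵀ.
Then v_2 = N · v_3 = (0, -1, 2)ᵀ.
Then v_1 = N · v_2 = (-1, 0, -1)ᵀ.

Sanity check: (A − (-1)·I) v_1 = (0, 0, 0)ᵀ = 0. ✓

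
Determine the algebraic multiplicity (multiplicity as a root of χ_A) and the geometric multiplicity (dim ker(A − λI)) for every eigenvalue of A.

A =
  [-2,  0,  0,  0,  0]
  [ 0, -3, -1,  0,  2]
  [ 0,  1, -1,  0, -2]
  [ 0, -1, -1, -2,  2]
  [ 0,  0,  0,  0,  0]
λ = -2: alg = 4, geom = 3; λ = 0: alg = 1, geom = 1

Step 1 — factor the characteristic polynomial to read off the algebraic multiplicities:
  χ_A(x) = x*(x + 2)^4

Step 2 — compute geometric multiplicities via the rank-nullity identity g(λ) = n − rank(A − λI):
  rank(A − (-2)·I) = 2, so dim ker(A − (-2)·I) = n − 2 = 3
  rank(A − (0)·I) = 4, so dim ker(A − (0)·I) = n − 4 = 1

Summary:
  λ = -2: algebraic multiplicity = 4, geometric multiplicity = 3
  λ = 0: algebraic multiplicity = 1, geometric multiplicity = 1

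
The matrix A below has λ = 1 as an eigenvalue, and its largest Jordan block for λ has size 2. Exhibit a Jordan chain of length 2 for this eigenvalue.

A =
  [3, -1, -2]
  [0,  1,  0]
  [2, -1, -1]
A Jordan chain for λ = 1 of length 2:
v_1 = (2, 0, 2)ᵀ
v_2 = (1, 0, 0)ᵀ

Let N = A − (1)·I. We want v_2 with N^2 v_2 = 0 but N^1 v_2 ≠ 0; then v_{j-1} := N · v_j for j = 2, …, 2.

Pick v_2 = (1, 0, 0)ᵀ.
Then v_1 = N · v_2 = (2, 0, 2)ᵀ.

Sanity check: (A − (1)·I) v_1 = (0, 0, 0)ᵀ = 0. ✓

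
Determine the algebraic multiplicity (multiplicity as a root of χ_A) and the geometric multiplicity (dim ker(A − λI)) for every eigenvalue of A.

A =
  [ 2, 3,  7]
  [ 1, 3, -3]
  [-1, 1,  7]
λ = 4: alg = 3, geom = 1

Step 1 — factor the characteristic polynomial to read off the algebraic multiplicities:
  χ_A(x) = (x - 4)^3

Step 2 — compute geometric multiplicities via the rank-nullity identity g(λ) = n − rank(A − λI):
  rank(A − (4)·I) = 2, so dim ker(A − (4)·I) = n − 2 = 1

Summary:
  λ = 4: algebraic multiplicity = 3, geometric multiplicity = 1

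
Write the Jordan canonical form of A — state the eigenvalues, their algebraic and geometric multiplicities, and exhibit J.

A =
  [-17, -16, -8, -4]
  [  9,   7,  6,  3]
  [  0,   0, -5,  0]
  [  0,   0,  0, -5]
J_2(-5) ⊕ J_1(-5) ⊕ J_1(-5)

The characteristic polynomial is
  det(x·I − A) = x^4 + 20*x^3 + 150*x^2 + 500*x + 625 = (x + 5)^4

Eigenvalues and multiplicities (the geometric multiplicity of λ is n − rank(A − λI), which equals the number of Jordan blocks for λ):
  λ = -5: algebraic multiplicity = 4, geometric multiplicity = 3

Determining the block sizes for each eigenvalue:
  λ = -5: 3 blocks summing to 4 forces exactly one block of size 2 and the rest size 1 → block sizes [2, 1, 1]

Assembling the blocks gives a Jordan form
J =
  [-5,  1,  0,  0]
  [ 0, -5,  0,  0]
  [ 0,  0, -5,  0]
  [ 0,  0,  0, -5]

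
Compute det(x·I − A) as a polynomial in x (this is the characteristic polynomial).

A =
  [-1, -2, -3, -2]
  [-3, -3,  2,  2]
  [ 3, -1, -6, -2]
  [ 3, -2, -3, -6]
x^4 + 16*x^3 + 96*x^2 + 256*x + 256

Expanding det(x·I − A) (e.g. by cofactor expansion or by noting that A is similar to its Jordan form J, which has the same characteristic polynomial as A) gives
  χ_A(x) = x^4 + 16*x^3 + 96*x^2 + 256*x + 256
which factors as (x + 4)^4. The eigenvalues (with algebraic multiplicities) are λ = -4 with multiplicity 4.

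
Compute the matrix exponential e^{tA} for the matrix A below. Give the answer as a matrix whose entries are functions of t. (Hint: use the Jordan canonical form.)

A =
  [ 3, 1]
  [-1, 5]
e^{tA} =
  [-t*exp(4*t) + exp(4*t), t*exp(4*t)]
  [-t*exp(4*t), t*exp(4*t) + exp(4*t)]

Strategy: write A = P · J · P⁻¹ where J is a Jordan canonical form, so e^{tA} = P · e^{tJ} · P⁻¹, and e^{tJ} can be computed block-by-block.

A has Jordan form
J =
  [4, 1]
  [0, 4]
(up to reordering of blocks).

Per-block formulas:
  For a 2×2 Jordan block J_2(4): exp(t · J_2(4)) = e^(4t)·(I + t·N), where N is the 2×2 nilpotent shift.

After assembling e^{tJ} and conjugating by P, we get:

e^{tA} =
  [-t*exp(4*t) + exp(4*t), t*exp(4*t)]
  [-t*exp(4*t), t*exp(4*t) + exp(4*t)]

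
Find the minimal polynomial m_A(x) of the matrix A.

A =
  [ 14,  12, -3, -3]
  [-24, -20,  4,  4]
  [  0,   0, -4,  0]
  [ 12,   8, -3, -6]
x^3 + 12*x^2 + 48*x + 64

The characteristic polynomial is χ_A(x) = (x + 4)^4, so the eigenvalues are known. The minimal polynomial is
  m_A(x) = Π_λ (x − λ)^{k_λ}
where k_λ is the size of the *largest* Jordan block for λ (equivalently, the smallest k with (A − λI)^k v = 0 for every generalised eigenvector v of λ).

  λ = -4: largest Jordan block has size 3, contributing (x + 4)^3

So m_A(x) = (x + 4)^3 = x^3 + 12*x^2 + 48*x + 64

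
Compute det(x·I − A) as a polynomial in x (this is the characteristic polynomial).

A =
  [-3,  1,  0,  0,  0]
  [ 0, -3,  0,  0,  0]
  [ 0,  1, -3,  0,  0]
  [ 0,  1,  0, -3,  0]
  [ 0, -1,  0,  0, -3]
x^5 + 15*x^4 + 90*x^3 + 270*x^2 + 405*x + 243

Expanding det(x·I − A) (e.g. by cofactor expansion or by noting that A is similar to its Jordan form J, which has the same characteristic polynomial as A) gives
  χ_A(x) = x^5 + 15*x^4 + 90*x^3 + 270*x^2 + 405*x + 243
which factors as (x + 3)^5. The eigenvalues (with algebraic multiplicities) are λ = -3 with multiplicity 5.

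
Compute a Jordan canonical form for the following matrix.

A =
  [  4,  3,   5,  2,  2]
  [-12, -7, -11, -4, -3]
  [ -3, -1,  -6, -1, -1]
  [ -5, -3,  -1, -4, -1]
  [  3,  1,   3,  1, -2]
J_3(-3) ⊕ J_2(-3)

The characteristic polynomial is
  det(x·I − A) = x^5 + 15*x^4 + 90*x^3 + 270*x^2 + 405*x + 243 = (x + 3)^5

Eigenvalues and multiplicities (the geometric multiplicity of λ is n − rank(A − λI), which equals the number of Jordan blocks for λ):
  λ = -3: algebraic multiplicity = 5, geometric multiplicity = 2

Determining the block sizes for each eigenvalue:
  λ = -3: with am = 5 and gm = 2, the partition is not yet determined (e.g. several partitions of 5 into 2 parts exist). Let N = A − (-3)·I. Computing rank(N^1) = 3, rank(N^2) = 1, rank(N^3) = 0; the number of blocks of size ≥ j is rank(N^{j−1}) − rank(N^j), giving [2, 2, 1]. So we have 1 block(s) of size 3, 1 block(s) of size 2 → block sizes [3, 2]

Assembling the blocks gives a Jordan form
J =
  [-3,  1,  0,  0,  0]
  [ 0, -3,  1,  0,  0]
  [ 0,  0, -3,  0,  0]
  [ 0,  0,  0, -3,  1]
  [ 0,  0,  0,  0, -3]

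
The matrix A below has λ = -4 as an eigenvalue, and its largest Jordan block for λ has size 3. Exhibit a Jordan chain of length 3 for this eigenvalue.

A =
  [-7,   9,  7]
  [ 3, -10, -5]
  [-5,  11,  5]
A Jordan chain for λ = -4 of length 3:
v_1 = (1, -2, 3)ᵀ
v_2 = (-3, 3, -5)ᵀ
v_3 = (1, 0, 0)ᵀ

Let N = A − (-4)·I. We want v_3 with N^3 v_3 = 0 but N^2 v_3 ≠ 0; then v_{j-1} := N · v_j for j = 3, …, 2.

Pick v_3 = (1, 0, 0)ᵀ.
Then v_2 = N · v_3 = (-3, 3, -5)ᵀ.
Then v_1 = N · v_2 = (1, -2, 3)ᵀ.

Sanity check: (A − (-4)·I) v_1 = (0, 0, 0)ᵀ = 0. ✓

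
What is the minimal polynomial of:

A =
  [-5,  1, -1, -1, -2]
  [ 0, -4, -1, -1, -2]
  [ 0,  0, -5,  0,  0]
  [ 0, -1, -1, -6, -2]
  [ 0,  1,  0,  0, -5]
x^3 + 15*x^2 + 75*x + 125

The characteristic polynomial is χ_A(x) = (x + 5)^5, so the eigenvalues are known. The minimal polynomial is
  m_A(x) = Π_λ (x − λ)^{k_λ}
where k_λ is the size of the *largest* Jordan block for λ (equivalently, the smallest k with (A − λI)^k v = 0 for every generalised eigenvector v of λ).

  λ = -5: largest Jordan block has size 3, contributing (x + 5)^3

So m_A(x) = (x + 5)^3 = x^3 + 15*x^2 + 75*x + 125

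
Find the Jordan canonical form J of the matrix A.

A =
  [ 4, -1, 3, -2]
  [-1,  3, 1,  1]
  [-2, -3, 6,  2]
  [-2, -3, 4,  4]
J_1(2) ⊕ J_3(5)

The characteristic polynomial is
  det(x·I − A) = x^4 - 17*x^3 + 105*x^2 - 275*x + 250 = (x - 5)^3*(x - 2)

Eigenvalues and multiplicities (the geometric multiplicity of λ is n − rank(A − λI), which equals the number of Jordan blocks for λ):
  λ = 2: algebraic multiplicity = 1, geometric multiplicity = 1
  λ = 5: algebraic multiplicity = 3, geometric multiplicity = 1

Determining the block sizes for each eigenvalue:
  λ = 2: one block (gm = 1), so the single block has size am = 1 → block sizes [1]
  λ = 5: one block (gm = 1), so the single block has size am = 3 → block sizes [3]

Assembling the blocks gives a Jordan form
J =
  [2, 0, 0, 0]
  [0, 5, 1, 0]
  [0, 0, 5, 1]
  [0, 0, 0, 5]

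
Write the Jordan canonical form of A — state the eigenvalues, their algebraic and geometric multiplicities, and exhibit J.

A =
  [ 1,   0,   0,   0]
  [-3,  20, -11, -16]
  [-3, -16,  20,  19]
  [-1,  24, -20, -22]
J_1(1) ⊕ J_3(6)

The characteristic polynomial is
  det(x·I − A) = x^4 - 19*x^3 + 126*x^2 - 324*x + 216 = (x - 6)^3*(x - 1)

Eigenvalues and multiplicities (the geometric multiplicity of λ is n − rank(A − λI), which equals the number of Jordan blocks for λ):
  λ = 1: algebraic multiplicity = 1, geometric multiplicity = 1
  λ = 6: algebraic multiplicity = 3, geometric multiplicity = 1

Determining the block sizes for each eigenvalue:
  λ = 1: one block (gm = 1), so the single block has size am = 1 → block sizes [1]
  λ = 6: one block (gm = 1), so the single block has size am = 3 → block sizes [3]

Assembling the blocks gives a Jordan form
J =
  [1, 0, 0, 0]
  [0, 6, 1, 0]
  [0, 0, 6, 1]
  [0, 0, 0, 6]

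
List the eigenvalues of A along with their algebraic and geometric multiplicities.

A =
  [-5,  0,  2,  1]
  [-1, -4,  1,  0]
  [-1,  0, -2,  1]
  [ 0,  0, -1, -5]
λ = -4: alg = 4, geom = 2

Step 1 — factor the characteristic polynomial to read off the algebraic multiplicities:
  χ_A(x) = (x + 4)^4

Step 2 — compute geometric multiplicities via the rank-nullity identity g(λ) = n − rank(A − λI):
  rank(A − (-4)·I) = 2, so dim ker(A − (-4)·I) = n − 2 = 2

Summary:
  λ = -4: algebraic multiplicity = 4, geometric multiplicity = 2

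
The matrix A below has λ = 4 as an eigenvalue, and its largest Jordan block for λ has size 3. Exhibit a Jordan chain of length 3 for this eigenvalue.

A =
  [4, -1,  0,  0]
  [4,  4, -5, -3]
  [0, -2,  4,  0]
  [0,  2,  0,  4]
A Jordan chain for λ = 4 of length 3:
v_1 = (-4, 0, -8, 8)ᵀ
v_2 = (0, 4, 0, 0)ᵀ
v_3 = (1, 0, 0, 0)ᵀ

Let N = A − (4)·I. We want v_3 with N^3 v_3 = 0 but N^2 v_3 ≠ 0; then v_{j-1} := N · v_j for j = 3, …, 2.

Pick v_3 = (1, 0, 0, 0)ᵀ.
Then v_2 = N · v_3 = (0, 4, 0, 0)ᵀ.
Then v_1 = N · v_2 = (-4, 0, -8, 8)ᵀ.

Sanity check: (A − (4)·I) v_1 = (0, 0, 0, 0)ᵀ = 0. ✓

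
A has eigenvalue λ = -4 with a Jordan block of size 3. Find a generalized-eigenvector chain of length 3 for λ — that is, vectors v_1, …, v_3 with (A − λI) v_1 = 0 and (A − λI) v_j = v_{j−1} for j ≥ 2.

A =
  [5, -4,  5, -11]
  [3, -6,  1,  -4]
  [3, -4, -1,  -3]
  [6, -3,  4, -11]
A Jordan chain for λ = -4 of length 3:
v_1 = (3, 0, -1, 2)ᵀ
v_2 = (5, 1, -1, 3)ᵀ
v_3 = (1, 1, 0, 0)ᵀ

Let N = A − (-4)·I. We want v_3 with N^3 v_3 = 0 but N^2 v_3 ≠ 0; then v_{j-1} := N · v_j for j = 3, …, 2.

Pick v_3 = (1, 1, 0, 0)ᵀ.
Then v_2 = N · v_3 = (5, 1, -1, 3)ᵀ.
Then v_1 = N · v_2 = (3, 0, -1, 2)ᵀ.

Sanity check: (A − (-4)·I) v_1 = (0, 0, 0, 0)ᵀ = 0. ✓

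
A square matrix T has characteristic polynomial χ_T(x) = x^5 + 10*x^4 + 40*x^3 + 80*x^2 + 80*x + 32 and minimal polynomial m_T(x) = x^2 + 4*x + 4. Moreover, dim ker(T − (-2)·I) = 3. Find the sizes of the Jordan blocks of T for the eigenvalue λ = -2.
Block sizes for λ = -2: [2, 2, 1]

Step 1 — from the characteristic polynomial, algebraic multiplicity of λ = -2 is 5. From dim ker(T − (-2)·I) = 3, there are exactly 3 Jordan blocks for λ = -2.
Step 2 — from the minimal polynomial, the factor (x + 2)^2 tells us the largest block for λ = -2 has size 2.
Step 3 — with total size 5, 3 blocks, and largest block 2, the block sizes (in nonincreasing order) are [2, 2, 1].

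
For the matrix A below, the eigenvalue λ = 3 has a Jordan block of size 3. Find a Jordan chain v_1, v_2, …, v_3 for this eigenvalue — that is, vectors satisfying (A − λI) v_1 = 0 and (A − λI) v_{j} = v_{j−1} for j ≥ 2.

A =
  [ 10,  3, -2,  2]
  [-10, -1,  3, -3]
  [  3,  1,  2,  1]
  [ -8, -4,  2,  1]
A Jordan chain for λ = 3 of length 3:
v_1 = (-3, 3, 0, 6)ᵀ
v_2 = (7, -10, 3, -8)ᵀ
v_3 = (1, 0, 0, 0)ᵀ

Let N = A − (3)·I. We want v_3 with N^3 v_3 = 0 but N^2 v_3 ≠ 0; then v_{j-1} := N · v_j for j = 3, …, 2.

Pick v_3 = (1, 0, 0, 0)ᵀ.
Then v_2 = N · v_3 = (7, -10, 3, -8)ᵀ.
Then v_1 = N · v_2 = (-3, 3, 0, 6)ᵀ.

Sanity check: (A − (3)·I) v_1 = (0, 0, 0, 0)ᵀ = 0. ✓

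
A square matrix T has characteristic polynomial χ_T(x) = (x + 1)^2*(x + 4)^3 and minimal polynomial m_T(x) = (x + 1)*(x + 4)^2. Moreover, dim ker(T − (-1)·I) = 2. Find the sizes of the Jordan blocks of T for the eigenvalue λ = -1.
Block sizes for λ = -1: [1, 1]

Step 1 — from the characteristic polynomial, algebraic multiplicity of λ = -1 is 2. From dim ker(T − (-1)·I) = 2, there are exactly 2 Jordan blocks for λ = -1.
Step 2 — from the minimal polynomial, the factor (x + 1) tells us the largest block for λ = -1 has size 1.
Step 3 — with total size 2, 2 blocks, and largest block 1, the block sizes (in nonincreasing order) are [1, 1].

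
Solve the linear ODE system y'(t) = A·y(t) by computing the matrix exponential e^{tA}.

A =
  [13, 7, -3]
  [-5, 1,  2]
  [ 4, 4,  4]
e^{tA} =
  [t^2*exp(6*t) + 7*t*exp(6*t) + exp(6*t), t^2*exp(6*t) + 7*t*exp(6*t), -t^2*exp(6*t)/2 - 3*t*exp(6*t)]
  [-t^2*exp(6*t) - 5*t*exp(6*t), -t^2*exp(6*t) - 5*t*exp(6*t) + exp(6*t), t^2*exp(6*t)/2 + 2*t*exp(6*t)]
  [4*t*exp(6*t), 4*t*exp(6*t), -2*t*exp(6*t) + exp(6*t)]

Strategy: write A = P · J · P⁻¹ where J is a Jordan canonical form, so e^{tA} = P · e^{tJ} · P⁻¹, and e^{tJ} can be computed block-by-block.

A has Jordan form
J =
  [6, 1, 0]
  [0, 6, 1]
  [0, 0, 6]
(up to reordering of blocks).

Per-block formulas:
  For a 3×3 Jordan block J_3(6): exp(t · J_3(6)) = e^(6t)·(I + t·N + (t^2/2)·N^2), where N is the 3×3 nilpotent shift.

After assembling e^{tJ} and conjugating by P, we get:

e^{tA} =
  [t^2*exp(6*t) + 7*t*exp(6*t) + exp(6*t), t^2*exp(6*t) + 7*t*exp(6*t), -t^2*exp(6*t)/2 - 3*t*exp(6*t)]
  [-t^2*exp(6*t) - 5*t*exp(6*t), -t^2*exp(6*t) - 5*t*exp(6*t) + exp(6*t), t^2*exp(6*t)/2 + 2*t*exp(6*t)]
  [4*t*exp(6*t), 4*t*exp(6*t), -2*t*exp(6*t) + exp(6*t)]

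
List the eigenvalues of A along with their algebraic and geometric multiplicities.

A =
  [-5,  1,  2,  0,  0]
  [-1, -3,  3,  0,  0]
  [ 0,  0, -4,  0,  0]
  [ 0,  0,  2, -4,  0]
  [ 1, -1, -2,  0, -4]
λ = -4: alg = 5, geom = 3

Step 1 — factor the characteristic polynomial to read off the algebraic multiplicities:
  χ_A(x) = (x + 4)^5

Step 2 — compute geometric multiplicities via the rank-nullity identity g(λ) = n − rank(A − λI):
  rank(A − (-4)·I) = 2, so dim ker(A − (-4)·I) = n − 2 = 3

Summary:
  λ = -4: algebraic multiplicity = 5, geometric multiplicity = 3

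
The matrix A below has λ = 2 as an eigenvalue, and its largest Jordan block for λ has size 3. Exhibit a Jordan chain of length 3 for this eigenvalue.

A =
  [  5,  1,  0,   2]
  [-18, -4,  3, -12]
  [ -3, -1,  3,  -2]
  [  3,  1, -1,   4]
A Jordan chain for λ = 2 of length 3:
v_1 = (-3, 9, 0, 0)ᵀ
v_2 = (3, -18, -3, 3)ᵀ
v_3 = (1, 0, 0, 0)ᵀ

Let N = A − (2)·I. We want v_3 with N^3 v_3 = 0 but N^2 v_3 ≠ 0; then v_{j-1} := N · v_j for j = 3, …, 2.

Pick v_3 = (1, 0, 0, 0)ᵀ.
Then v_2 = N · v_3 = (3, -18, -3, 3)ᵀ.
Then v_1 = N · v_2 = (-3, 9, 0, 0)ᵀ.

Sanity check: (A − (2)·I) v_1 = (0, 0, 0, 0)ᵀ = 0. ✓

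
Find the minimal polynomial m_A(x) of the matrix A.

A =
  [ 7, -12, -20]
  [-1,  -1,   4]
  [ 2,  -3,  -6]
x^3 - 3*x - 2

The characteristic polynomial is χ_A(x) = (x - 2)*(x + 1)^2, so the eigenvalues are known. The minimal polynomial is
  m_A(x) = Π_λ (x − λ)^{k_λ}
where k_λ is the size of the *largest* Jordan block for λ (equivalently, the smallest k with (A − λI)^k v = 0 for every generalised eigenvector v of λ).

  λ = -1: largest Jordan block has size 2, contributing (x + 1)^2
  λ = 2: largest Jordan block has size 1, contributing (x − 2)

So m_A(x) = (x - 2)*(x + 1)^2 = x^3 - 3*x - 2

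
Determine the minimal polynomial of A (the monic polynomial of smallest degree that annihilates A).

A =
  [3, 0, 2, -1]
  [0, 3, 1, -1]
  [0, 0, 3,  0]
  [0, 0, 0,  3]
x^2 - 6*x + 9

The characteristic polynomial is χ_A(x) = (x - 3)^4, so the eigenvalues are known. The minimal polynomial is
  m_A(x) = Π_λ (x − λ)^{k_λ}
where k_λ is the size of the *largest* Jordan block for λ (equivalently, the smallest k with (A − λI)^k v = 0 for every generalised eigenvector v of λ).

  λ = 3: largest Jordan block has size 2, contributing (x − 3)^2

So m_A(x) = (x - 3)^2 = x^2 - 6*x + 9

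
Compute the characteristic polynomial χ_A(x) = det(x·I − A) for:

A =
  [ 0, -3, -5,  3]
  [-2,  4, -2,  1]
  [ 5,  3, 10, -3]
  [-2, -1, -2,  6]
x^4 - 20*x^3 + 150*x^2 - 500*x + 625

Expanding det(x·I − A) (e.g. by cofactor expansion or by noting that A is similar to its Jordan form J, which has the same characteristic polynomial as A) gives
  χ_A(x) = x^4 - 20*x^3 + 150*x^2 - 500*x + 625
which factors as (x - 5)^4. The eigenvalues (with algebraic multiplicities) are λ = 5 with multiplicity 4.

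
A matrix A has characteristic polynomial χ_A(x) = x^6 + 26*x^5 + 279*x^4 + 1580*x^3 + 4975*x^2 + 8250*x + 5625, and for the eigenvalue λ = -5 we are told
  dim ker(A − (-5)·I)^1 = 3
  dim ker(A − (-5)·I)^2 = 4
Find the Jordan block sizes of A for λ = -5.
Block sizes for λ = -5: [2, 1, 1]

From the dimensions of kernels of powers, the number of Jordan blocks of size at least j is d_j − d_{j−1} where d_j = dim ker(N^j) (with d_0 = 0). Computing the differences gives [3, 1].
The number of blocks of size exactly k is (#blocks of size ≥ k) − (#blocks of size ≥ k + 1), so the partition is: 2 block(s) of size 1, 1 block(s) of size 2.
In nonincreasing order the block sizes are [2, 1, 1].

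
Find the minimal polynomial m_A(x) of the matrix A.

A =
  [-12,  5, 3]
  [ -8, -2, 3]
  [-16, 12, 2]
x^3 + 12*x^2 + 48*x + 64

The characteristic polynomial is χ_A(x) = (x + 4)^3, so the eigenvalues are known. The minimal polynomial is
  m_A(x) = Π_λ (x − λ)^{k_λ}
where k_λ is the size of the *largest* Jordan block for λ (equivalently, the smallest k with (A − λI)^k v = 0 for every generalised eigenvector v of λ).

  λ = -4: largest Jordan block has size 3, contributing (x + 4)^3

So m_A(x) = (x + 4)^3 = x^3 + 12*x^2 + 48*x + 64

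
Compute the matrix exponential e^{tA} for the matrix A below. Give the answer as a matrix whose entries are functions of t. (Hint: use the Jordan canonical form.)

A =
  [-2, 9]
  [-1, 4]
e^{tA} =
  [-3*t*exp(t) + exp(t), 9*t*exp(t)]
  [-t*exp(t), 3*t*exp(t) + exp(t)]

Strategy: write A = P · J · P⁻¹ where J is a Jordan canonical form, so e^{tA} = P · e^{tJ} · P⁻¹, and e^{tJ} can be computed block-by-block.

A has Jordan form
J =
  [1, 1]
  [0, 1]
(up to reordering of blocks).

Per-block formulas:
  For a 2×2 Jordan block J_2(1): exp(t · J_2(1)) = e^(1t)·(I + t·N), where N is the 2×2 nilpotent shift.

After assembling e^{tJ} and conjugating by P, we get:

e^{tA} =
  [-3*t*exp(t) + exp(t), 9*t*exp(t)]
  [-t*exp(t), 3*t*exp(t) + exp(t)]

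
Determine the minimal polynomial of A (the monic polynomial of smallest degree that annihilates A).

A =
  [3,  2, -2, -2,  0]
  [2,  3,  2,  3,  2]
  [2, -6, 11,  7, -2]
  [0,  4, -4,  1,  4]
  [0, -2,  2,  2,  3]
x^3 - 13*x^2 + 55*x - 75

The characteristic polynomial is χ_A(x) = (x - 5)^3*(x - 3)^2, so the eigenvalues are known. The minimal polynomial is
  m_A(x) = Π_λ (x − λ)^{k_λ}
where k_λ is the size of the *largest* Jordan block for λ (equivalently, the smallest k with (A − λI)^k v = 0 for every generalised eigenvector v of λ).

  λ = 3: largest Jordan block has size 1, contributing (x − 3)
  λ = 5: largest Jordan block has size 2, contributing (x − 5)^2

So m_A(x) = (x - 5)^2*(x - 3) = x^3 - 13*x^2 + 55*x - 75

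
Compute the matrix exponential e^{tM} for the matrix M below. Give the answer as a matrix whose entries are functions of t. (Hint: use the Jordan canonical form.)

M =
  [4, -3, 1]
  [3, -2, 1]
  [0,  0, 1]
e^{tM} =
  [3*t*exp(t) + exp(t), -3*t*exp(t), t*exp(t)]
  [3*t*exp(t), -3*t*exp(t) + exp(t), t*exp(t)]
  [0, 0, exp(t)]

Strategy: write M = P · J · P⁻¹ where J is a Jordan canonical form, so e^{tM} = P · e^{tJ} · P⁻¹, and e^{tJ} can be computed block-by-block.

M has Jordan form
J =
  [1, 1, 0]
  [0, 1, 0]
  [0, 0, 1]
(up to reordering of blocks).

Per-block formulas:
  For a 2×2 Jordan block J_2(1): exp(t · J_2(1)) = e^(1t)·(I + t·N), where N is the 2×2 nilpotent shift.
  For a 1×1 block at λ = 1: exp(t · [1]) = [e^(1t)].

After assembling e^{tJ} and conjugating by P, we get:

e^{tM} =
  [3*t*exp(t) + exp(t), -3*t*exp(t), t*exp(t)]
  [3*t*exp(t), -3*t*exp(t) + exp(t), t*exp(t)]
  [0, 0, exp(t)]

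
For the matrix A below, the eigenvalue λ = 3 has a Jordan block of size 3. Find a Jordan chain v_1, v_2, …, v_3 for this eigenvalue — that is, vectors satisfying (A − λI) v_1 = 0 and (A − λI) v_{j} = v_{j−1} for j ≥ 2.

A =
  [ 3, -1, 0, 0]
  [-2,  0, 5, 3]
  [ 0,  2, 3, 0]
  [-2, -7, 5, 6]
A Jordan chain for λ = 3 of length 3:
v_1 = (2, 0, -4, 8)ᵀ
v_2 = (0, -2, 0, -2)ᵀ
v_3 = (1, 0, 0, 0)ᵀ

Let N = A − (3)·I. We want v_3 with N^3 v_3 = 0 but N^2 v_3 ≠ 0; then v_{j-1} := N · v_j for j = 3, …, 2.

Pick v_3 = (1, 0, 0, 0)ᵀ.
Then v_2 = N · v_3 = (0, -2, 0, -2)ᵀ.
Then v_1 = N · v_2 = (2, 0, -4, 8)ᵀ.

Sanity check: (A − (3)·I) v_1 = (0, 0, 0, 0)ᵀ = 0. ✓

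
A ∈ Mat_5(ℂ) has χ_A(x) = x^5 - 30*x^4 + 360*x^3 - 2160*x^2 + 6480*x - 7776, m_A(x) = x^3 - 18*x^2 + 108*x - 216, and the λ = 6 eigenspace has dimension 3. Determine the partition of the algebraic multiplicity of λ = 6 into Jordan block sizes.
Block sizes for λ = 6: [3, 1, 1]

Step 1 — from the characteristic polynomial, algebraic multiplicity of λ = 6 is 5. From dim ker(A − (6)·I) = 3, there are exactly 3 Jordan blocks for λ = 6.
Step 2 — from the minimal polynomial, the factor (x − 6)^3 tells us the largest block for λ = 6 has size 3.
Step 3 — with total size 5, 3 blocks, and largest block 3, the block sizes (in nonincreasing order) are [3, 1, 1].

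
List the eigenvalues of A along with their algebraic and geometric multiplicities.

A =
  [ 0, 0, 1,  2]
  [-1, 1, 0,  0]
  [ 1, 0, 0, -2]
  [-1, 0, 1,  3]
λ = 1: alg = 4, geom = 2

Step 1 — factor the characteristic polynomial to read off the algebraic multiplicities:
  χ_A(x) = (x - 1)^4

Step 2 — compute geometric multiplicities via the rank-nullity identity g(λ) = n − rank(A − λI):
  rank(A − (1)·I) = 2, so dim ker(A − (1)·I) = n − 2 = 2

Summary:
  λ = 1: algebraic multiplicity = 4, geometric multiplicity = 2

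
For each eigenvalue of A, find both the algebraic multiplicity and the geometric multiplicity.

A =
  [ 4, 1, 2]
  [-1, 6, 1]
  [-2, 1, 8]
λ = 6: alg = 3, geom = 1

Step 1 — factor the characteristic polynomial to read off the algebraic multiplicities:
  χ_A(x) = (x - 6)^3

Step 2 — compute geometric multiplicities via the rank-nullity identity g(λ) = n − rank(A − λI):
  rank(A − (6)·I) = 2, so dim ker(A − (6)·I) = n − 2 = 1

Summary:
  λ = 6: algebraic multiplicity = 3, geometric multiplicity = 1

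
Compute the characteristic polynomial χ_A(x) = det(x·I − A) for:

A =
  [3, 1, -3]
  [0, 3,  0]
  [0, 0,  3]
x^3 - 9*x^2 + 27*x - 27

Expanding det(x·I − A) (e.g. by cofactor expansion or by noting that A is similar to its Jordan form J, which has the same characteristic polynomial as A) gives
  χ_A(x) = x^3 - 9*x^2 + 27*x - 27
which factors as (x - 3)^3. The eigenvalues (with algebraic multiplicities) are λ = 3 with multiplicity 3.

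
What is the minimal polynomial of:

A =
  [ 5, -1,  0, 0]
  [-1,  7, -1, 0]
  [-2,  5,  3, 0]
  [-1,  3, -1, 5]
x^3 - 15*x^2 + 75*x - 125

The characteristic polynomial is χ_A(x) = (x - 5)^4, so the eigenvalues are known. The minimal polynomial is
  m_A(x) = Π_λ (x − λ)^{k_λ}
where k_λ is the size of the *largest* Jordan block for λ (equivalently, the smallest k with (A − λI)^k v = 0 for every generalised eigenvector v of λ).

  λ = 5: largest Jordan block has size 3, contributing (x − 5)^3

So m_A(x) = (x - 5)^3 = x^3 - 15*x^2 + 75*x - 125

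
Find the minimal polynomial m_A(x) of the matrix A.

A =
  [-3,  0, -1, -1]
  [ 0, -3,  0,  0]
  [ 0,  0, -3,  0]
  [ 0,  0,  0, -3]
x^2 + 6*x + 9

The characteristic polynomial is χ_A(x) = (x + 3)^4, so the eigenvalues are known. The minimal polynomial is
  m_A(x) = Π_λ (x − λ)^{k_λ}
where k_λ is the size of the *largest* Jordan block for λ (equivalently, the smallest k with (A − λI)^k v = 0 for every generalised eigenvector v of λ).

  λ = -3: largest Jordan block has size 2, contributing (x + 3)^2

So m_A(x) = (x + 3)^2 = x^2 + 6*x + 9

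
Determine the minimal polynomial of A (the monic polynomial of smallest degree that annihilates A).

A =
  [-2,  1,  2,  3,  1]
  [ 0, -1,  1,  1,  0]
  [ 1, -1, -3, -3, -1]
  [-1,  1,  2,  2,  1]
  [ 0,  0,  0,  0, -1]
x^3 + 3*x^2 + 3*x + 1

The characteristic polynomial is χ_A(x) = (x + 1)^5, so the eigenvalues are known. The minimal polynomial is
  m_A(x) = Π_λ (x − λ)^{k_λ}
where k_λ is the size of the *largest* Jordan block for λ (equivalently, the smallest k with (A − λI)^k v = 0 for every generalised eigenvector v of λ).

  λ = -1: largest Jordan block has size 3, contributing (x + 1)^3

So m_A(x) = (x + 1)^3 = x^3 + 3*x^2 + 3*x + 1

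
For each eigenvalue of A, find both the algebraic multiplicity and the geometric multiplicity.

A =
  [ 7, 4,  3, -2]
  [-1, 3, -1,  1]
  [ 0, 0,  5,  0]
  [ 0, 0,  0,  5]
λ = 5: alg = 4, geom = 2

Step 1 — factor the characteristic polynomial to read off the algebraic multiplicities:
  χ_A(x) = (x - 5)^4

Step 2 — compute geometric multiplicities via the rank-nullity identity g(λ) = n − rank(A − λI):
  rank(A − (5)·I) = 2, so dim ker(A − (5)·I) = n − 2 = 2

Summary:
  λ = 5: algebraic multiplicity = 4, geometric multiplicity = 2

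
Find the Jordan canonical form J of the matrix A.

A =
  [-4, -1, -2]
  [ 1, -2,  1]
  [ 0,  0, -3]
J_3(-3)

The characteristic polynomial is
  det(x·I − A) = x^3 + 9*x^2 + 27*x + 27 = (x + 3)^3

Eigenvalues and multiplicities (the geometric multiplicity of λ is n − rank(A − λI), which equals the number of Jordan blocks for λ):
  λ = -3: algebraic multiplicity = 3, geometric multiplicity = 1

Determining the block sizes for each eigenvalue:
  λ = -3: one block (gm = 1), so the single block has size am = 3 → block sizes [3]

Assembling the blocks gives a Jordan form
J =
  [-3,  1,  0]
  [ 0, -3,  1]
  [ 0,  0, -3]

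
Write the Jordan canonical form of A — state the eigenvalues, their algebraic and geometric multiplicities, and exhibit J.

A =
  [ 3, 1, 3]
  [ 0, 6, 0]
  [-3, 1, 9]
J_2(6) ⊕ J_1(6)

The characteristic polynomial is
  det(x·I − A) = x^3 - 18*x^2 + 108*x - 216 = (x - 6)^3

Eigenvalues and multiplicities (the geometric multiplicity of λ is n − rank(A − λI), which equals the number of Jordan blocks for λ):
  λ = 6: algebraic multiplicity = 3, geometric multiplicity = 2

Determining the block sizes for each eigenvalue:
  λ = 6: 2 blocks summing to 3 forces exactly one block of size 2 and the rest size 1 → block sizes [2, 1]

Assembling the blocks gives a Jordan form
J =
  [6, 1, 0]
  [0, 6, 0]
  [0, 0, 6]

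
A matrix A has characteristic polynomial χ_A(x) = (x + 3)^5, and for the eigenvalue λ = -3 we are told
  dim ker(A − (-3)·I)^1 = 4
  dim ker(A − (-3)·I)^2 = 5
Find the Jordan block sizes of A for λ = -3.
Block sizes for λ = -3: [2, 1, 1, 1]

From the dimensions of kernels of powers, the number of Jordan blocks of size at least j is d_j − d_{j−1} where d_j = dim ker(N^j) (with d_0 = 0). Computing the differences gives [4, 1].
The number of blocks of size exactly k is (#blocks of size ≥ k) − (#blocks of size ≥ k + 1), so the partition is: 3 block(s) of size 1, 1 block(s) of size 2.
In nonincreasing order the block sizes are [2, 1, 1, 1].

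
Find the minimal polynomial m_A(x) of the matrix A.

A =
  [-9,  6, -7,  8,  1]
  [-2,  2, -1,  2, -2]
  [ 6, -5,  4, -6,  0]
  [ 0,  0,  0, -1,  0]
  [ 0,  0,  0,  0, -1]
x^3 + 3*x^2 + 3*x + 1

The characteristic polynomial is χ_A(x) = (x + 1)^5, so the eigenvalues are known. The minimal polynomial is
  m_A(x) = Π_λ (x − λ)^{k_λ}
where k_λ is the size of the *largest* Jordan block for λ (equivalently, the smallest k with (A − λI)^k v = 0 for every generalised eigenvector v of λ).

  λ = -1: largest Jordan block has size 3, contributing (x + 1)^3

So m_A(x) = (x + 1)^3 = x^3 + 3*x^2 + 3*x + 1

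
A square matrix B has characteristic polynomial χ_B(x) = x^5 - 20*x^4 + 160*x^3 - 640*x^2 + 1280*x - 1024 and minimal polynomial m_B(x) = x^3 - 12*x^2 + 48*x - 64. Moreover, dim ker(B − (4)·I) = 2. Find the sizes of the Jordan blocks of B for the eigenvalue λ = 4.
Block sizes for λ = 4: [3, 2]

Step 1 — from the characteristic polynomial, algebraic multiplicity of λ = 4 is 5. From dim ker(B − (4)·I) = 2, there are exactly 2 Jordan blocks for λ = 4.
Step 2 — from the minimal polynomial, the factor (x − 4)^3 tells us the largest block for λ = 4 has size 3.
Step 3 — with total size 5, 2 blocks, and largest block 3, the block sizes (in nonincreasing order) are [3, 2].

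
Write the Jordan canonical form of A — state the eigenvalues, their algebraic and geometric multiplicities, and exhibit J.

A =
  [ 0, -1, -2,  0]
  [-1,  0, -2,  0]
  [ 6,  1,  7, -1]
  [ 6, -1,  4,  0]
J_2(1) ⊕ J_1(2) ⊕ J_1(3)

The characteristic polynomial is
  det(x·I − A) = x^4 - 7*x^3 + 17*x^2 - 17*x + 6 = (x - 3)*(x - 2)*(x - 1)^2

Eigenvalues and multiplicities (the geometric multiplicity of λ is n − rank(A − λI), which equals the number of Jordan blocks for λ):
  λ = 1: algebraic multiplicity = 2, geometric multiplicity = 1
  λ = 2: algebraic multiplicity = 1, geometric multiplicity = 1
  λ = 3: algebraic multiplicity = 1, geometric multiplicity = 1

Determining the block sizes for each eigenvalue:
  λ = 1: one block (gm = 1), so the single block has size am = 2 → block sizes [2]
  λ = 2: one block (gm = 1), so the single block has size am = 1 → block sizes [1]
  λ = 3: one block (gm = 1), so the single block has size am = 1 → block sizes [1]

Assembling the blocks gives a Jordan form
J =
  [1, 1, 0, 0]
  [0, 1, 0, 0]
  [0, 0, 2, 0]
  [0, 0, 0, 3]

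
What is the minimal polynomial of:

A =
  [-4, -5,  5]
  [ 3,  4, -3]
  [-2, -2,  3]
x^2 - 2*x + 1

The characteristic polynomial is χ_A(x) = (x - 1)^3, so the eigenvalues are known. The minimal polynomial is
  m_A(x) = Π_λ (x − λ)^{k_λ}
where k_λ is the size of the *largest* Jordan block for λ (equivalently, the smallest k with (A − λI)^k v = 0 for every generalised eigenvector v of λ).

  λ = 1: largest Jordan block has size 2, contributing (x − 1)^2

So m_A(x) = (x - 1)^2 = x^2 - 2*x + 1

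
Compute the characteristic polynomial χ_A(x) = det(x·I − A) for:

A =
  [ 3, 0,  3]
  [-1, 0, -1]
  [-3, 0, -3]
x^3

Expanding det(x·I − A) (e.g. by cofactor expansion or by noting that A is similar to its Jordan form J, which has the same characteristic polynomial as A) gives
  χ_A(x) = x^3
which factors as x^3. The eigenvalues (with algebraic multiplicities) are λ = 0 with multiplicity 3.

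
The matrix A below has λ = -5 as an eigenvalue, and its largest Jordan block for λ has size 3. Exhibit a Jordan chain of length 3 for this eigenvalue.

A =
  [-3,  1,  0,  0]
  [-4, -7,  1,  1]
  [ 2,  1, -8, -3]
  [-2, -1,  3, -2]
A Jordan chain for λ = -5 of length 3:
v_1 = (1, -2, 1, -1)ᵀ
v_2 = (0, 1, -3, 3)ᵀ
v_3 = (0, 0, 1, 0)ᵀ

Let N = A − (-5)·I. We want v_3 with N^3 v_3 = 0 but N^2 v_3 ≠ 0; then v_{j-1} := N · v_j for j = 3, …, 2.

Pick v_3 = (0, 0, 1, 0)ᵀ.
Then v_2 = N · v_3 = (0, 1, -3, 3)ᵀ.
Then v_1 = N · v_2 = (1, -2, 1, -1)ᵀ.

Sanity check: (A − (-5)·I) v_1 = (0, 0, 0, 0)ᵀ = 0. ✓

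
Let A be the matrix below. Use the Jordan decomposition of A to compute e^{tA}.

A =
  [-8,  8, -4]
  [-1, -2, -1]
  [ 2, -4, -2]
e^{tA} =
  [-4*t*exp(-4*t) + exp(-4*t), 8*t*exp(-4*t), -4*t*exp(-4*t)]
  [-t*exp(-4*t), 2*t*exp(-4*t) + exp(-4*t), -t*exp(-4*t)]
  [2*t*exp(-4*t), -4*t*exp(-4*t), 2*t*exp(-4*t) + exp(-4*t)]

Strategy: write A = P · J · P⁻¹ where J is a Jordan canonical form, so e^{tA} = P · e^{tJ} · P⁻¹, and e^{tJ} can be computed block-by-block.

A has Jordan form
J =
  [-4,  1,  0]
  [ 0, -4,  0]
  [ 0,  0, -4]
(up to reordering of blocks).

Per-block formulas:
  For a 2×2 Jordan block J_2(-4): exp(t · J_2(-4)) = e^(-4t)·(I + t·N), where N is the 2×2 nilpotent shift.
  For a 1×1 block at λ = -4: exp(t · [-4]) = [e^(-4t)].

After assembling e^{tJ} and conjugating by P, we get:

e^{tA} =
  [-4*t*exp(-4*t) + exp(-4*t), 8*t*exp(-4*t), -4*t*exp(-4*t)]
  [-t*exp(-4*t), 2*t*exp(-4*t) + exp(-4*t), -t*exp(-4*t)]
  [2*t*exp(-4*t), -4*t*exp(-4*t), 2*t*exp(-4*t) + exp(-4*t)]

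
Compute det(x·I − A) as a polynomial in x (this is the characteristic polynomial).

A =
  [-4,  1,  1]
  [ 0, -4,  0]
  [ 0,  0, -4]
x^3 + 12*x^2 + 48*x + 64

Expanding det(x·I − A) (e.g. by cofactor expansion or by noting that A is similar to its Jordan form J, which has the same characteristic polynomial as A) gives
  χ_A(x) = x^3 + 12*x^2 + 48*x + 64
which factors as (x + 4)^3. The eigenvalues (with algebraic multiplicities) are λ = -4 with multiplicity 3.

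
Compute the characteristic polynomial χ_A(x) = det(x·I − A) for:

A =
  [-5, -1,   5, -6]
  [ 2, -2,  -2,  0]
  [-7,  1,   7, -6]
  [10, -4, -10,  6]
x^4 - 6*x^3

Expanding det(x·I − A) (e.g. by cofactor expansion or by noting that A is similar to its Jordan form J, which has the same characteristic polynomial as A) gives
  χ_A(x) = x^4 - 6*x^3
which factors as x^3*(x - 6). The eigenvalues (with algebraic multiplicities) are λ = 0 with multiplicity 3, λ = 6 with multiplicity 1.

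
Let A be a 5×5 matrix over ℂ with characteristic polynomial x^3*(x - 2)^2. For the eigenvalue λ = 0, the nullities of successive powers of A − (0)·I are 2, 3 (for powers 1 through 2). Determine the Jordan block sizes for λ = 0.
Block sizes for λ = 0: [2, 1]

From the dimensions of kernels of powers, the number of Jordan blocks of size at least j is d_j − d_{j−1} where d_j = dim ker(N^j) (with d_0 = 0). Computing the differences gives [2, 1].
The number of blocks of size exactly k is (#blocks of size ≥ k) − (#blocks of size ≥ k + 1), so the partition is: 1 block(s) of size 1, 1 block(s) of size 2.
In nonincreasing order the block sizes are [2, 1].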